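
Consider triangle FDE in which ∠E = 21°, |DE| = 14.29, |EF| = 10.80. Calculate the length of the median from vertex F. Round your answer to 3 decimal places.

4.859

By the law of cosines, |FD|² = |DE|² + |EF|² − 2·|DE|·|EF|·cos E = 32.681, so |FD| ≈ 5.7168.
Median from F: ½√(2·|EF|² + 2·|FD|² − |DE|²) ≈ 4.859.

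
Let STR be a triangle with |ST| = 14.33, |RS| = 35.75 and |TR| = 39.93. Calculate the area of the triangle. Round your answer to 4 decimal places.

254.6413

Semiperimeter s = (39.93 + 35.75 + 14.33)/2 = 45.005.
Heron's formula: area = √(45.005·5.075·9.255·30.675) ≈ 254.64.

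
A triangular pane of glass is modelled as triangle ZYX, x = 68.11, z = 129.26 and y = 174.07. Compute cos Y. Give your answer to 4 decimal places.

By the law of cosines, cos Y = (x² + z² − y²) / (2·x·z) ≈ -0.50848, so ∠Y ≈ 120.56°.

cos Y ≈ -0.5085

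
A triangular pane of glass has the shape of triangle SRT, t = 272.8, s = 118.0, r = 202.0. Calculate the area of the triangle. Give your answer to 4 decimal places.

area ≈ 10853.7177

Semiperimeter p = (118 + 202 + 272.8)/2 = 296.4.
Heron's formula: area = √(296.4·178.4·94.4·23.6) ≈ 10854.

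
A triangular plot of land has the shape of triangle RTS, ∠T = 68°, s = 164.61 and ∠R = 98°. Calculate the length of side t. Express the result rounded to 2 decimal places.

The third angle is ∠S = 180° − ∠R − ∠T = 14.00°.
Law of sines: t = s·sin T/sin S ≈ 630.88.

630.88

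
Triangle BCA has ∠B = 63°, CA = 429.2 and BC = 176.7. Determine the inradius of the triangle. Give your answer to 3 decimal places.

Law of sines: sin A = BC·sin B/CA ≈ 0.36682.
Since CA ≥ BC, only the acute value applies: ∠A ≈ 21.52°.
Then ∠C = 180° − ∠B − ∠A ≈ 95.48°.
Law of sines gives AB = CA·sin C/sin B ≈ 479.5.
Area = ½·CA·BC·sin C ≈ 37747.
Semiperimeter s = (429.2+479.5+176.7)/2 = 542.7.
Inradius = area/s = 37747/542.7 ≈ 69.553.

r ≈ 69.553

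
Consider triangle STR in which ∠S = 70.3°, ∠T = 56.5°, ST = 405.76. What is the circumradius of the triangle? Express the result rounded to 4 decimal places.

The third angle is ∠R = 180° − ∠S − ∠T = 53.20°.
Law of sines: TR = ST·sin S/sin R ≈ 477.08.
Law of sines: RS = ST·sin T/sin R ≈ 422.56.
Circumradius = ST/(2 sin R) ≈ 253.37.

253.3684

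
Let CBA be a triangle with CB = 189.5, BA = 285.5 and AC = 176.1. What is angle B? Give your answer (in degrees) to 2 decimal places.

By the law of cosines, cos B = (CB² + BA² − AC²) / (2·CB·BA) ≈ 0.79857, so ∠B ≈ 37.01°.

37.01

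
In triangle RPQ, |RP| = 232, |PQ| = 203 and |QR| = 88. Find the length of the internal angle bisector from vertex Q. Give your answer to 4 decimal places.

80.6814

By the law of cosines, cos Q = (|PQ|² + |QR|² − |RP|²) / (2·|PQ|·|QR|) ≈ -0.13634, so ∠Q ≈ 97.84°.
The bisector from Q has length 2·|PQ|·|QR|·cos(∠Q/2)/(|PQ|+|QR|) ≈ 80.681.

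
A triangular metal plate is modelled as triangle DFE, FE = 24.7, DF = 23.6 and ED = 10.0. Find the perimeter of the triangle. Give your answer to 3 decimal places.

58.300

Perimeter = 24.7 + 10 + 23.6 = 58.3.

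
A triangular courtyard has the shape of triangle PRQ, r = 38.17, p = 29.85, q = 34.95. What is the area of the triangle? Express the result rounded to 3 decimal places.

area ≈ 495.212

Semiperimeter s = (29.85 + 38.17 + 34.95)/2 = 51.485.
Heron's formula: area = √(51.485·21.635·13.315·16.535) ≈ 495.21.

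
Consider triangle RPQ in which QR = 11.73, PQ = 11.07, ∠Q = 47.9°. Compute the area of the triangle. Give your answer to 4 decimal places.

Area = ½·PQ·QR·sin Q ≈ 48.173.

48.1732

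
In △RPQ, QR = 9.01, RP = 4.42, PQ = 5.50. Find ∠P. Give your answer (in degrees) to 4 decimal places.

By the law of cosines, cos P = (RP² + PQ² − QR²) / (2·RP·PQ) ≈ -0.64570, so ∠P ≈ 130.22°.

∠P ≈ 130.2178°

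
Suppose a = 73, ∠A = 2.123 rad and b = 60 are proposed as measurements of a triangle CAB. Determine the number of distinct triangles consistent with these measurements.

b·sin A = 60·sin(2.123 rad) ≈ 51.08.
Since ∠A is not acute, a triangle exists only if a > b; here a > b, so there is exactly one triangle.

1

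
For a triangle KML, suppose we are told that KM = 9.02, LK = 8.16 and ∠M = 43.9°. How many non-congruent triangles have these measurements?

2

KM·sin M = 9.02·sin(43.9°) ≈ 6.254.
Since KM sin M < LK < KM (6.254 < 8.16 < 9.02), two triangles exist.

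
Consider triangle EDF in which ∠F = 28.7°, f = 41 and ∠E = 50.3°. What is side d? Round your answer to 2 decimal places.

83.81

The third angle is ∠D = 180° − ∠F − ∠E = 101.00°.
Law of sines: d = f·sin D/sin F ≈ 83.808.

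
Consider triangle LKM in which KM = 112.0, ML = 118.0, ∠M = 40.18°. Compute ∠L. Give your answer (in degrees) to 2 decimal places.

By the law of cosines, LK² = KM² + ML² − 2·KM·ML·cos M = 6273.4, so LK ≈ 79.205.
Law of cosines again: cos L = (ML² + LK² − KM²)/(2·ML·LK) ≈ 0.40944, so ∠L ≈ 65.83°.

65.83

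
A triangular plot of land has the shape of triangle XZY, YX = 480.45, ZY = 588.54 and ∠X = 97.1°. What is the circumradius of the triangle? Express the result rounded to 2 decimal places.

296.54

Law of sines: sin Z = YX·sin X/ZY ≈ 0.81008.
Since ZY ≥ YX, only the acute value applies: ∠Z ≈ 54.10°.
Then ∠Y = 180° − ∠X − ∠Z ≈ 28.80°.
Law of sines gives XZ = ZY·sin Y/sin X ≈ 285.69.
Circumradius = ZY/(2 sin X) ≈ 296.54.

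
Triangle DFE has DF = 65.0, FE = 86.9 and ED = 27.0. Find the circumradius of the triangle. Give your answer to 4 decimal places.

R ≈ 64.6057

By the law of cosines, cos D = (ED² + DF² − FE²) / (2·ED·DF) ≈ -0.74006, so ∠D ≈ 137.74°.
Circumradius = FE/(2 sin D) ≈ 64.606.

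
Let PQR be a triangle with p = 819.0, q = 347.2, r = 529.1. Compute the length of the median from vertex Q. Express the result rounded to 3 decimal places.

m_Q ≈ 667.246

Median from Q: ½√(2·r² + 2·p² − q²) ≈ 667.25.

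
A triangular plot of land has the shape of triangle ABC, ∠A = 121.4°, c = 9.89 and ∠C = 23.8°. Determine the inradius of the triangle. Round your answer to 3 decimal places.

2.636

The third angle is ∠B = 180° − ∠C − ∠A = 34.80°.
Law of sines: a = c·sin A/sin C ≈ 20.919.
Law of sines: b = c·sin B/sin C ≈ 13.987.
Area = ½·c·a·sin B ≈ 59.036.
Semiperimeter s = (20.919+13.987+9.89)/2 = 22.398.
Inradius = area/s = 59.036/22.398 ≈ 2.6358.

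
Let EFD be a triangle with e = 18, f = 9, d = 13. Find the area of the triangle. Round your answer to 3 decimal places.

Semiperimeter s = (18 + 9 + 13)/2 = 20.
Heron's formula: area = √(20·2·11·7) ≈ 55.498.

55.498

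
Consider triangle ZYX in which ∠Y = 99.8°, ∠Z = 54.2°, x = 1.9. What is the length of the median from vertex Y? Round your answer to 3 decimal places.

The third angle is ∠X = 180° − ∠Z − ∠Y = 26.00°.
Law of sines: z = x·sin Z/sin X ≈ 3.5153.
Law of sines: y = x·sin Y/sin X ≈ 4.271.
Median from Y: ½√(2·x² + 2·z² − y²) ≈ 1.8503.

1.850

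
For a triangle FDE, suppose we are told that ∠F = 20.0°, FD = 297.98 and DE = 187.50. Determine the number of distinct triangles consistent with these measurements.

FD·sin F = 297.98·sin(20.0°) ≈ 101.9.
Since FD sin F < DE < FD (101.9 < 187.50 < 297.98), two triangles exist.

2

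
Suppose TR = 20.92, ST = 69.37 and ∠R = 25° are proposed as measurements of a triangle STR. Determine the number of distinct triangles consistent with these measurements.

TR·sin R = 20.92·sin(25°) ≈ 8.841.
Since ST ≥ TR, exactly one triangle exists.

1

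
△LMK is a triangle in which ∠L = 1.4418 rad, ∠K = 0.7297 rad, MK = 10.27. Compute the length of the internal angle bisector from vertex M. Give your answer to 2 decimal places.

t_M ≈ 7.30

The third angle is ∠M = π − ∠K − ∠L = 0.9701 rad.
Law of sines: KL = MK·sin M/sin L ≈ 8.5431.
Law of sines: LM = MK·sin K/sin L ≈ 6.9038.
The bisector from M has length 2·LM·MK·cos(∠M/2)/(LM+MK) ≈ 7.3046.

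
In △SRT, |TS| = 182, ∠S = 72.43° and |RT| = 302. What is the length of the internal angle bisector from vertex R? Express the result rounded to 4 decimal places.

t_R ≈ 288.0272

Law of sines: sin R = |TS|·sin S/|RT| ≈ 0.57453.
Since |RT| ≥ |TS|, only the acute value applies: ∠R ≈ 35.07°.
Then ∠T = 180° − ∠S − ∠R ≈ 72.50°.
Law of sines gives |SR| = |RT|·sin T/sin S ≈ 302.12.
The bisector from R has length 2·|SR|·|RT|·cos(∠R/2)/(|SR|+|RT|) ≈ 288.03.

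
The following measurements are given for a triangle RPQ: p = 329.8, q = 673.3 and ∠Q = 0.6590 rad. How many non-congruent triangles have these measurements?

1

p·sin Q = 329.8·sin(0.6590 rad) ≈ 201.9.
Since q ≥ p, exactly one triangle exists.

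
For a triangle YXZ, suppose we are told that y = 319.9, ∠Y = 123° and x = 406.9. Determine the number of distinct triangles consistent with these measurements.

x·sin Y = 406.9·sin(123°) ≈ 341.3.
Since ∠Y is not acute, a triangle exists only if y > x; here y ≤ x, so there is no triangle.

0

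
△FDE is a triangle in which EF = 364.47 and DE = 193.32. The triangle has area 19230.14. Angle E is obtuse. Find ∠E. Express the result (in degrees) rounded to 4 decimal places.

∠E ≈ 146.9172°

From area = ½·DE·EF·sin E, we get sin E = 2·area/(DE·EF) ≈ 0.54585.
Taking the obtuse solution, ∠E ≈ 146.92°.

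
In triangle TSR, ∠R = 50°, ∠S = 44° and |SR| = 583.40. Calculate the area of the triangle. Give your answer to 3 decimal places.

area ≈ 90779.399

The third angle is ∠T = 180° − ∠S − ∠R = 86.00°.
Law of sines: |RT| = |SR|·sin S/sin T ≈ 406.25.
Law of sines: |TS| = |SR|·sin R/sin T ≈ 448.
Area = ½·|SR|·|RT|·sin R ≈ 90779.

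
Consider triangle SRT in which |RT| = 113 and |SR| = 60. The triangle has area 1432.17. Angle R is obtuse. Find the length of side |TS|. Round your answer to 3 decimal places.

169.291

From area = ½·|SR|·|RT|·sin R, we get sin R = 2·area/(|SR|·|RT|) ≈ 0.42247.
Taking the obtuse solution, ∠R ≈ 155.01°.
Law of cosines then gives |TS| ≈ 169.29.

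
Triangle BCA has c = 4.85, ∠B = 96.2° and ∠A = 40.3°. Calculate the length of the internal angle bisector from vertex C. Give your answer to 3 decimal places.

The third angle is ∠C = 180° − ∠A − ∠B = 43.50°.
Law of sines: b = c·sin B/sin C ≈ 7.0046.
Law of sines: a = c·sin A/sin C ≈ 4.5571.
The bisector from C has length 2·a·b·cos(∠C/2)/(a+b) ≈ 5.1287.

t_C ≈ 5.129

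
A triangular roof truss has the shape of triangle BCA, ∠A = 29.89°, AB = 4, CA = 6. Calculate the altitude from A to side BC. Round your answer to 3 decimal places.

h_A ≈ 3.711

By the law of cosines, BC² = CA² + AB² − 2·CA·AB·cos A = 10.385, so BC ≈ 3.2225.
Area = ½·CA·AB·sin A ≈ 5.98.
The altitude from A has length 2·area/BC ≈ 3.7114.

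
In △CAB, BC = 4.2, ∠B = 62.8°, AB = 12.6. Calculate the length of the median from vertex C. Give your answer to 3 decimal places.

m_C ≈ 5.757

By the law of cosines, CA² = AB² + BC² − 2·AB·BC·cos B = 128.02, so CA ≈ 11.315.
Median from C: ½√(2·BC² + 2·CA² − AB²) ≈ 5.7568.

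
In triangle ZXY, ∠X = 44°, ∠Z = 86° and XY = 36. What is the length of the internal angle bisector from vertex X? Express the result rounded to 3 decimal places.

The third angle is ∠Y = 180° − ∠Z − ∠X = 50.00°.
Law of sines: YZ = XY·sin X/sin Z ≈ 25.069.
Law of sines: ZX = XY·sin Y/sin Z ≈ 27.645.
The bisector from X has length 2·ZX·XY·cos(∠X/2)/(ZX+XY) ≈ 28.997.

28.997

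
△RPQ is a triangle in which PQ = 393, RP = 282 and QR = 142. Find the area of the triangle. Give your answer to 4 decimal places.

area ≈ 14610.1861

Semiperimeter s = (393 + 142 + 282)/2 = 408.5.
Heron's formula: area = √(408.5·15.5·266.5·126.5) ≈ 14610.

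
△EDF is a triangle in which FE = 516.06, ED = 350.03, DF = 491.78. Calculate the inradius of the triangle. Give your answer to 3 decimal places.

121.520

Semiperimeter s = (491.78 + 516.06 + 350.03)/2 = 678.93.
Heron's formula: area = √(678.93·187.15·162.88·328.9) ≈ 82504.
Inradius = area/s = 82504/678.93 ≈ 121.52.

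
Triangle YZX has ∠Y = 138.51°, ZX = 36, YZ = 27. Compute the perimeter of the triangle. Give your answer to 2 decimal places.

perimeter ≈ 74.02

Law of sines: sin X = YZ·sin Y/ZX ≈ 0.49687.
Since ZX ≥ YZ, only the acute value applies: ∠X ≈ 29.79°.
Then ∠Z = 180° − ∠Y − ∠X ≈ 11.70°.
Law of sines gives XY = ZX·sin Z/sin Y ≈ 11.017.
Semiperimeter s = (36+11.017+27)/2 = 37.008.
Perimeter = 36 + 11.017 + 27 = 74.017.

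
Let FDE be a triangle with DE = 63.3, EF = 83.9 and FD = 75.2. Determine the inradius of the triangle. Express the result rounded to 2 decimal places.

Semiperimeter s = (63.3 + 83.9 + 75.2)/2 = 111.2.
Heron's formula: area = √(111.2·47.9·27.3·36) ≈ 2288.
Inradius = area/s = 2288/111.2 ≈ 20.575.

r ≈ 20.58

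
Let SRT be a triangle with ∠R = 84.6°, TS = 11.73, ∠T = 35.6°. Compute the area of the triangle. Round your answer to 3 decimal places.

34.767

The third angle is ∠S = 180° − ∠R − ∠T = 59.80°.
Law of sines: RT = TS·sin S/sin R ≈ 10.183.
Law of sines: SR = TS·sin T/sin R ≈ 6.8587.
Area = ½·TS·RT·sin T ≈ 34.767.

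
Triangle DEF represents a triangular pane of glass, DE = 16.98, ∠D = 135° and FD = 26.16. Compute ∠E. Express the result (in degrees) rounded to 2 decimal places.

27.54

By the law of cosines, EF² = FD² + DE² − 2·FD·DE·cos D = 1600.9, so EF ≈ 40.011.
Law of cosines again: cos E = (DE² + EF² − FD²)/(2·DE·EF) ≈ 0.88671, so ∠E ≈ 27.54°.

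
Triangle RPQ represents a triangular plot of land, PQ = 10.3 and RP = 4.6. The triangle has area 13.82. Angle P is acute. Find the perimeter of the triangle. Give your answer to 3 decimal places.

perimeter ≈ 21.991

From area = ½·RP·PQ·sin P, we get sin P = 2·area/(RP·PQ) ≈ 0.58337.
Taking the acute solution, ∠P ≈ 35.69°.
Law of cosines then gives QR ≈ 7.0912.
Perimeter = 10.3 + 7.0912 + 4.6 = 21.991.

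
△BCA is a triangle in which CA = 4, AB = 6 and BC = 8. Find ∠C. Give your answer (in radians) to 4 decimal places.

By the law of cosines, cos C = (BC² + CA² − AB²) / (2·BC·CA) ≈ 0.68750, so ∠C ≈ 0.8128 rad.

0.8128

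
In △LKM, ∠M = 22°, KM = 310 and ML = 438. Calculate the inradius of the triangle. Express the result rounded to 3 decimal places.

By the law of cosines, LK² = KM² + ML² − 2·KM·ML·cos M = 36158, so LK ≈ 190.15.
Area = ½·KM·ML·sin M ≈ 25432.
Semiperimeter s = (310+438+190.15)/2 = 469.08.
Inradius = area/s = 25432/469.08 ≈ 54.217.

r ≈ 54.217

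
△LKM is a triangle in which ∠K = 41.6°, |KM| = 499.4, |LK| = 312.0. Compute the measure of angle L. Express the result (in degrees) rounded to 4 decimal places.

∠L ≈ 100.4997°

By the law of cosines, |ML|² = |LK|² + |KM|² − 2·|LK|·|KM|·cos K = 1.1371e+05, so |ML| ≈ 337.21.
Law of cosines again: cos L = (|ML|² + |LK|² − |KM|²)/(2·|ML|·|LK|) ≈ -0.18223, so ∠L ≈ 100.50°.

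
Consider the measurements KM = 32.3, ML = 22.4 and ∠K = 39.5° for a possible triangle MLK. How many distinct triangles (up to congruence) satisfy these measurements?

KM·sin K = 32.3·sin(39.5°) ≈ 20.55.
Since KM sin K < ML < KM (20.55 < 22.4 < 32.3), two triangles exist.

2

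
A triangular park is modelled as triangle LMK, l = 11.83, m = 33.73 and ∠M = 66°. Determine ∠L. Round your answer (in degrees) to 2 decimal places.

∠L ≈ 18.69°

Law of sines: sin L = l·sin M/m ≈ 0.32040.
Since m ≥ l, only the acute value applies: ∠L ≈ 18.69°.
Then ∠K = 180° − ∠M − ∠L ≈ 95.31°.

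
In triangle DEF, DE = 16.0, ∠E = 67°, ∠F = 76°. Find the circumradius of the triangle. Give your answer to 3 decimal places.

R ≈ 8.245

The third angle is ∠D = 180° − ∠E − ∠F = 37.00°.
Law of sines: EF = DE·sin D/sin F ≈ 9.9238.
Law of sines: FD = DE·sin E/sin F ≈ 15.179.
Circumradius = DE/(2 sin F) ≈ 8.2449.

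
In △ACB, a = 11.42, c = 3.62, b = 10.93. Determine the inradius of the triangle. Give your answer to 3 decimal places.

1.523

Semiperimeter s = (11.42 + 3.62 + 10.93)/2 = 12.985.
Heron's formula: area = √(12.985·1.565·9.365·2.055) ≈ 19.776.
Inradius = area/s = 19.776/12.985 ≈ 1.523.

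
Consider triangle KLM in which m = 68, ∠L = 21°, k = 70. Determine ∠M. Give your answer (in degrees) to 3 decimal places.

∠M ≈ 75.029°

By the law of cosines, l² = m² + k² − 2·m·k·cos L = 636.31, so l ≈ 25.225.
Law of cosines again: cos M = (k² + l² − m²)/(2·k·l) ≈ 0.25833, so ∠M ≈ 75.03°.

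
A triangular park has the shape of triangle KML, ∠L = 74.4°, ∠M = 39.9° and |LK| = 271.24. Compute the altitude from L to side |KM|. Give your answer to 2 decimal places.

The third angle is ∠K = 180° − ∠M − ∠L = 65.70°.
Law of sines: |ML| = |LK|·sin K/sin M ≈ 385.39.
Law of sines: |KM| = |LK|·sin L/sin M ≈ 407.28.
Area = ½·|LK|·|ML|·sin L ≈ 50341.
The altitude from L has length 2·area/|KM| ≈ 247.21.

h_L ≈ 247.21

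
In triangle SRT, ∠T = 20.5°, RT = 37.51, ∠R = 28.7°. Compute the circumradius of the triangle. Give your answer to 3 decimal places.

24.776

The third angle is ∠S = 180° − ∠R − ∠T = 130.80°.
Law of sines: TS = RT·sin R/sin S ≈ 23.796.
Law of sines: SR = RT·sin T/sin S ≈ 17.353.
Circumradius = RT/(2 sin S) ≈ 24.776.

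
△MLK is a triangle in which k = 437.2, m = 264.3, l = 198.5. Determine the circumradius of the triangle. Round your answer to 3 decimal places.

By the law of cosines, cos M = (l² + k² − m²) / (2·l·k) ≈ 0.92581, so ∠M ≈ 22.21°.
Circumradius = m/(2 sin M) ≈ 349.62.

R ≈ 349.616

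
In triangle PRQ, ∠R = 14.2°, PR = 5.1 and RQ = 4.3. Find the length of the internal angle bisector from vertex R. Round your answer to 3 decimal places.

By the law of cosines, QP² = PR² + RQ² − 2·PR·RQ·cos R = 1.9801, so QP ≈ 1.4072.
The bisector from R has length 2·PR·RQ·cos(∠R/2)/(PR+RQ) ≈ 4.6302.

t_R ≈ 4.630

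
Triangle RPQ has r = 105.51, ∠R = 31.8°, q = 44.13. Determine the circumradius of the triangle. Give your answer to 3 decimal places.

Law of sines: sin Q = q·sin R/r ≈ 0.22040.
Since r ≥ q, only the acute value applies: ∠Q ≈ 12.73°.
Then ∠P = 180° − ∠R − ∠Q ≈ 135.47°.
Law of sines gives p = r·sin P/sin R ≈ 140.42.
Circumradius = r/(2 sin R) ≈ 100.11.

100.113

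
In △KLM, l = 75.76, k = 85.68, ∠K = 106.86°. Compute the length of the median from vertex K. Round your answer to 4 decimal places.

Law of sines: sin L = l·sin K/k ≈ 0.84621.
Since k ≥ l, only the acute value applies: ∠L ≈ 57.80°.
Then ∠M = 180° − ∠K − ∠L ≈ 15.34°.
Law of sines gives m = k·sin M/sin K ≈ 23.681.
Median from K: ½√(2·l² + 2·m² − k²) ≈ 36.262.

m_K ≈ 36.2618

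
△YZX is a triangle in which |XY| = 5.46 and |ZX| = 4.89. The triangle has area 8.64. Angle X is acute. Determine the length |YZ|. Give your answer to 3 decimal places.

3.608

From area = ½·|ZX|·|XY|·sin X, we get sin X = 2·area/(|ZX|·|XY|) ≈ 0.64721.
Taking the acute solution, ∠X ≈ 40.33°.
Law of cosines then gives |YZ| ≈ 3.6079.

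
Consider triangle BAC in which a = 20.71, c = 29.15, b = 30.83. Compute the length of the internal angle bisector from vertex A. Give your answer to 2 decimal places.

By the law of cosines, cos A = (c² + b² − a²) / (2·c·b) ≈ 0.76294, so ∠A ≈ 40.28°.
The bisector from A has length 2·c·b·cos(∠A/2)/(c+b) ≈ 28.135.

28.13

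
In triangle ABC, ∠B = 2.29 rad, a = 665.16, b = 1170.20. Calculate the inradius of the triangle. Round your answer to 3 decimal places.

Law of sines: sin A = a·sin B/b ≈ 0.42764.
Since b ≥ a, only the acute value applies: ∠A ≈ 0.442 rad.
Then ∠C = π − ∠B − ∠A ≈ 0.410 rad.
Law of sines gives c = b·sin C/sin B ≈ 619.61.
Area = ½·b·a·sin C ≈ 1.5503e+05.
Semiperimeter s = (665.16+1170.2+619.61)/2 = 1227.5.
Inradius = area/s = 1.5503e+05/1227.5 ≈ 126.3.

r ≈ 126.300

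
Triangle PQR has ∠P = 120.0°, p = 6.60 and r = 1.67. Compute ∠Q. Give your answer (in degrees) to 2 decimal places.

∠Q ≈ 47.34°

Law of sines: sin R = r·sin P/p ≈ 0.21913.
Since p ≥ r, only the acute value applies: ∠R ≈ 12.66°.
Then ∠Q = 180° − ∠P − ∠R ≈ 47.34°.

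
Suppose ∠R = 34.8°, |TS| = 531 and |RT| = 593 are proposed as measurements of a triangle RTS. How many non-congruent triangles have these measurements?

2

|RT|·sin R = 593·sin(34.8°) ≈ 338.4.
Since |RT| sin R < |TS| < |RT| (338.4 < 531 < 593), two triangles exist.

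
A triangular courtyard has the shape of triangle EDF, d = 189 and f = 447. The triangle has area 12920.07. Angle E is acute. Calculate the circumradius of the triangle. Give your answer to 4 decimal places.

R ≈ 446.6764

From area = ½·d·f·sin E, we get sin E = 2·area/(d·f) ≈ 0.30586.
Taking the acute solution, ∠E ≈ 17.81°.
Law of cosines then gives e ≈ 273.24.
Circumradius = e/(2 sin E) ≈ 446.68.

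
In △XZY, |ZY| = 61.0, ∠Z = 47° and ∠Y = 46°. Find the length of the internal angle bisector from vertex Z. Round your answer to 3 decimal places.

The third angle is ∠X = 180° − ∠Z − ∠Y = 87.00°.
Law of sines: |YX| = |ZY|·sin Z/sin X ≈ 44.674.
Law of sines: |XZ| = |ZY|·sin Y/sin X ≈ 43.94.
The bisector from Z has length 2·|XZ|·|ZY|·cos(∠Z/2)/(|XZ|+|ZY|) ≈ 46.846.

t_Z ≈ 46.846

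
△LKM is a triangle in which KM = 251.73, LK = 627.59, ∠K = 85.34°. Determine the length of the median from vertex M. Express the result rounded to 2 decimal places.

By the law of cosines, ML² = LK² + KM² − 2·LK·KM·cos K = 4.3157e+05, so ML ≈ 656.94.
Median from M: ½√(2·KM² + 2·ML² − LK²) ≈ 386.01.

m_M ≈ 386.01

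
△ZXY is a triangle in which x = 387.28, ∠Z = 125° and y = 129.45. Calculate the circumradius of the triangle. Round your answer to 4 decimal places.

By the law of cosines, z² = x² + y² − 2·x·y·cos Z = 2.2425e+05, so z ≈ 473.55.
Area = ½·x·y·sin Z ≈ 20533.
Circumradius = z/(2 sin Z) ≈ 289.05.

R ≈ 289.0516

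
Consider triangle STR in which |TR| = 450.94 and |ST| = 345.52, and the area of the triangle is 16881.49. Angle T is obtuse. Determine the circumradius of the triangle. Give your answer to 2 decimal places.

From area = ½·|ST|·|TR|·sin T, we get sin T = 2·area/(|ST|·|TR|) ≈ 0.21669.
Taking the obtuse solution, ∠T ≈ 2.9232 rad.
Law of cosines then gives |RS| ≈ 791.8.
Circumradius = |RS|/(2 sin T) ≈ 1827.

1826.99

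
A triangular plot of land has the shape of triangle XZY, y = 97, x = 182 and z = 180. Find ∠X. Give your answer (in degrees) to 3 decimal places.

∠X ≈ 75.599°

By the law of cosines, cos X = (z² + y² − x²) / (2·z·y) ≈ 0.24871, so ∠X ≈ 75.60°.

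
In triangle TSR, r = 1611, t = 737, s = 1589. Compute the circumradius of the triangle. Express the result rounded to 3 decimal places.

822.428

By the law of cosines, cos T = (s² + r² − t²) / (2·s·r) ≈ 0.89400, so ∠T ≈ 26.62°.
Circumradius = t/(2 sin T) ≈ 822.43.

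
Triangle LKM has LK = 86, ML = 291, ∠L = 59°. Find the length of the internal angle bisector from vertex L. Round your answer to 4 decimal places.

By the law of cosines, KM² = ML² + LK² − 2·ML·LK·cos L = 66298, so KM ≈ 257.48.
The bisector from L has length 2·ML·LK·cos(∠L/2)/(ML+LK) ≈ 115.55.

t_L ≈ 115.5518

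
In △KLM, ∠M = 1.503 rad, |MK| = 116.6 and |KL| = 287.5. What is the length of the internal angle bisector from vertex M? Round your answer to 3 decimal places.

t_M ≈ 119.108

Law of sines: sin L = |MK|·sin M/|KL| ≈ 0.40463.
Since |KL| ≥ |MK|, only the acute value applies: ∠L ≈ 0.417 rad.
Then ∠K = π − ∠M − ∠L ≈ 1.222 rad.
Law of sines gives |LM| = |KL|·sin K/sin M ≈ 270.81.
The bisector from M has length 2·|LM|·|MK|·cos(∠M/2)/(|LM|+|MK|) ≈ 119.11.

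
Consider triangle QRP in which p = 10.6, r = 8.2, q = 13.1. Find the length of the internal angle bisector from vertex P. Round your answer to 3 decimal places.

8.990

By the law of cosines, cos P = (q² + r² − p²) / (2·q·r) ≈ 0.58876, so ∠P ≈ 53.93°.
The bisector from P has length 2·q·r·cos(∠P/2)/(q+r) ≈ 8.9898.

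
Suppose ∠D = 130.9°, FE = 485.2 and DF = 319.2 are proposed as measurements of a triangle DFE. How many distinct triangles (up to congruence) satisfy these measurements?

1

DF·sin D = 319.2·sin(130.9°) ≈ 241.3.
Since ∠D is not acute, a triangle exists only if FE > DF; here FE > DF, so there is exactly one triangle.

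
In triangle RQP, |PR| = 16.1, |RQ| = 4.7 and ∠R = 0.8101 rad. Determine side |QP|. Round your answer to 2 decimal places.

By the law of cosines, |QP|² = |PR|² + |RQ|² − 2·|PR|·|RQ|·cos R = 176.96, so |QP| ≈ 13.303.

13.30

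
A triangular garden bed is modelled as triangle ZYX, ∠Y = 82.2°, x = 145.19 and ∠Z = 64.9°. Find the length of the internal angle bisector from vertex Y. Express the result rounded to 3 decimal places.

t_Y ≈ 136.778

The third angle is ∠X = 180° − ∠Z − ∠Y = 32.90°.
Law of sines: z = x·sin Z/sin X ≈ 242.06.
Law of sines: y = x·sin Y/sin X ≈ 264.83.
The bisector from Y has length 2·x·z·cos(∠Y/2)/(x+z) ≈ 136.78.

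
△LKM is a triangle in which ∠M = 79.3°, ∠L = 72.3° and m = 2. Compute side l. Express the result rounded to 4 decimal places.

The third angle is ∠K = 180° − ∠M − ∠L = 28.40°.
Law of sines: l = m·sin L/sin M ≈ 1.939.

1.9390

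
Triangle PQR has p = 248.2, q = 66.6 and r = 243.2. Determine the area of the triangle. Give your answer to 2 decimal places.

Semiperimeter s = (248.2 + 66.6 + 243.2)/2 = 279.
Heron's formula: area = √(279·30.8·212.4·35.8) ≈ 8083.4.

8083.44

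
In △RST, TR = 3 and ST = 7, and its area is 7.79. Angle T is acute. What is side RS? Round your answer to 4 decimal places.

From area = ½·ST·TR·sin T, we get sin T = 2·area/(ST·TR) ≈ 0.74190.
Taking the acute solution, ∠T ≈ 47.89°.
Law of cosines then gives RS ≈ 5.4625.

5.4625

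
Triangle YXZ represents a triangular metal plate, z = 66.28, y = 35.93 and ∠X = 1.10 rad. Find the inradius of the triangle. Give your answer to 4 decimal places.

By the law of cosines, x² = z² + y² − 2·z·y·cos X = 3523.6, so x ≈ 59.36.
Area = ½·z·y·sin X ≈ 1061.2.
Semiperimeter s = (35.93+59.36+66.28)/2 = 80.785.
Inradius = area/s = 1061.2/80.785 ≈ 13.136.

13.1359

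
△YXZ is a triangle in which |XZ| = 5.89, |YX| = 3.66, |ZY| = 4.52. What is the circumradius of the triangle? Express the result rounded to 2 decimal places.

2.95

By the law of cosines, cos Y = (|ZY|² + |YX|² − |XZ|²) / (2·|ZY|·|YX|) ≈ -0.02618, so ∠Y ≈ 91.50°.
Circumradius = |XZ|/(2 sin Y) ≈ 2.946.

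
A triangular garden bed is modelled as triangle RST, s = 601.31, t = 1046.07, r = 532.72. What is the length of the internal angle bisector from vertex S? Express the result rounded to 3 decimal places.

By the law of cosines, cos S = (t² + r² − s²) / (2·t·r) ≈ 0.91203, so ∠S ≈ 24.21°.
The bisector from S has length 2·t·r·cos(∠S/2)/(t+r) ≈ 690.24.

t_S ≈ 690.236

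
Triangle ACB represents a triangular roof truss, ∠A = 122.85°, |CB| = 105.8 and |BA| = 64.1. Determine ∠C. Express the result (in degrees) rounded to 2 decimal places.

∠C ≈ 30.60°

Law of sines: sin C = |BA|·sin A/|CB| ≈ 0.50898.
Since |CB| ≥ |BA|, only the acute value applies: ∠C ≈ 30.60°.
Then ∠B = 180° − ∠A − ∠C ≈ 26.55°.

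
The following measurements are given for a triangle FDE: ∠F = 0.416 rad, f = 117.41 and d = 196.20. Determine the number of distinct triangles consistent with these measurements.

2

d·sin F = 196.20·sin(0.416 rad) ≈ 79.29.
Since d sin F < f < d (79.29 < 117.41 < 196.20), two triangles exist.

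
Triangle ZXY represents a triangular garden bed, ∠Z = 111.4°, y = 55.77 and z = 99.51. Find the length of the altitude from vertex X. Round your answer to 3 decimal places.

Law of sines: sin Y = y·sin Z/z ≈ 0.52181.
Since z ≥ y, only the acute value applies: ∠Y ≈ 31.45°.
Then ∠X = 180° − ∠Z − ∠Y ≈ 37.15°.
Law of sines gives x = z·sin X/sin Z ≈ 64.539.
Area = ½·z·y·sin X ≈ 1675.6.
The altitude from X has length 2·area/x ≈ 51.925.

h_X ≈ 51.925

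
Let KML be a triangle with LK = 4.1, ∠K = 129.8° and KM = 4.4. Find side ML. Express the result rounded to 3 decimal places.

7.698

By the law of cosines, ML² = LK² + KM² − 2·LK·KM·cos K = 59.265, so ML ≈ 7.6984.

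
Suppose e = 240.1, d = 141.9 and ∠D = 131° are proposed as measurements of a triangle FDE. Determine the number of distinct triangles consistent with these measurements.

0

e·sin D = 240.1·sin(131°) ≈ 181.2.
Since ∠D is not acute, a triangle exists only if d > e; here d ≤ e, so there is no triangle.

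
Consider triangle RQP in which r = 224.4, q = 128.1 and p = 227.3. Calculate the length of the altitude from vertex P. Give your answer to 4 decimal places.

Semiperimeter s = (224.4 + 128.1 + 227.3)/2 = 289.9.
Heron's formula: area = √(289.9·65.5·161.8·62.6) ≈ 13868.
The altitude from P has length 2·area/p ≈ 122.03.

h_P ≈ 122.0258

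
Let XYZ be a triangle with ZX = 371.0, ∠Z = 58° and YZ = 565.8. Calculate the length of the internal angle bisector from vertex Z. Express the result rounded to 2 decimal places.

By the law of cosines, XY² = YZ² + ZX² − 2·YZ·ZX·cos Z = 2.353e+05, so XY ≈ 485.08.
The bisector from Z has length 2·YZ·ZX·cos(∠Z/2)/(YZ+ZX) ≈ 391.96.

t_Z ≈ 391.96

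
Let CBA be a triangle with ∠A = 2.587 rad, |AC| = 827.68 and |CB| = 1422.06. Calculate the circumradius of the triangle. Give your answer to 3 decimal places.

R ≈ 1350.235

Law of sines: sin B = |AC|·sin A/|CB| ≈ 0.30649.
Since |CB| ≥ |AC|, only the acute value applies: ∠B ≈ 0.312 rad.
Then ∠C = π − ∠A − ∠B ≈ 0.243 rad.
Law of sines gives |BA| = |CB|·sin C/sin A ≈ 650.
Circumradius = |CB|/(2 sin A) ≈ 1350.2.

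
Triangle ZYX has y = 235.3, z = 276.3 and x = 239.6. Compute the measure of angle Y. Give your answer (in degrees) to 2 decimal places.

By the law of cosines, cos Y = (x² + z² − y²) / (2·x·z) ≈ 0.59201, so ∠Y ≈ 53.70°.

53.70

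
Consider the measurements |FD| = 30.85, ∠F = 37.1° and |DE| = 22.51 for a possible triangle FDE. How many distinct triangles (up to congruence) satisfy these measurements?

2

|FD|·sin F = 30.85·sin(37.1°) ≈ 18.61.
Since |FD| sin F < |DE| < |FD| (18.61 < 22.51 < 30.85), two triangles exist.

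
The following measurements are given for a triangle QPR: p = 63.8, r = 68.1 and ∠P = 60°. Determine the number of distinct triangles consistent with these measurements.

2

r·sin P = 68.1·sin(60°) ≈ 58.98.
Since r sin P < p < r (58.98 < 63.8 < 68.1), two triangles exist.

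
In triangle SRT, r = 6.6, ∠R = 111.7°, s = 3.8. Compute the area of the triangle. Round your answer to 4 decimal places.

area ≈ 7.3636

Law of sines: sin S = s·sin R/r ≈ 0.53496.
Since r ≥ s, only the acute value applies: ∠S ≈ 32.34°.
Then ∠T = 180° − ∠R − ∠S ≈ 35.96°.
Law of sines gives t = r·sin T/sin R ≈ 4.1712.
Area = ½·r·s·sin T ≈ 7.3636.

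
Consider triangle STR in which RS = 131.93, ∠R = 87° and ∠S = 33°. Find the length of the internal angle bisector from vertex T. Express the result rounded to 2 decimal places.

t_T ≈ 92.99

The third angle is ∠T = 180° − ∠R − ∠S = 60.00°.
Law of sines: TR = RS·sin S/sin T ≈ 82.97.
Law of sines: ST = RS·sin R/sin T ≈ 152.13.
The bisector from T has length 2·ST·TR·cos(∠T/2)/(ST+TR) ≈ 92.992.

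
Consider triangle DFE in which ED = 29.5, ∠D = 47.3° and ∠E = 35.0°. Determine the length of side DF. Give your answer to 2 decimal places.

The third angle is ∠F = 180° − ∠E − ∠D = 97.70°.
Law of sines: DF = ED·sin E/sin F ≈ 17.074.

17.07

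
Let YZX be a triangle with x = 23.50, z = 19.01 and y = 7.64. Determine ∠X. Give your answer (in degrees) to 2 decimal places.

By the law of cosines, cos X = (y² + z² − x²) / (2·y·z) ≈ -0.45615, so ∠X ≈ 117.14°.

∠X ≈ 117.14°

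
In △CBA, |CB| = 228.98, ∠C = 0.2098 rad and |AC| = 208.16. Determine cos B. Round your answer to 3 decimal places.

By the law of cosines, |BA|² = |AC|² + |CB|² − 2·|AC|·|CB|·cos C = 2523.8, so |BA| ≈ 50.237.
Law of cosines again: cos B = (|CB|² + |BA|² − |AC|²)/(2·|CB|·|BA|) ≈ 0.50529, so ∠B ≈ 1.0411 rad.

0.505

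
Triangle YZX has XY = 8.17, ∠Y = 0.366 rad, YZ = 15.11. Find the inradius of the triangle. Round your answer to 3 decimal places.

1.411

By the law of cosines, ZX² = XY² + YZ² − 2·XY·YZ·cos Y = 64.517, so ZX ≈ 8.0322.
Area = ½·XY·YZ·sin Y ≈ 22.09.
Semiperimeter s = (8.0322+8.17+15.11)/2 = 15.656.
Inradius = area/s = 22.09/15.656 ≈ 1.411.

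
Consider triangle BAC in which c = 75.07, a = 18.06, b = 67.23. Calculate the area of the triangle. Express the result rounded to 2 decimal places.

area ≈ 574.11

Semiperimeter s = (67.23 + 18.06 + 75.07)/2 = 80.18.
Heron's formula: area = √(80.18·12.95·62.12·5.11) ≈ 574.11.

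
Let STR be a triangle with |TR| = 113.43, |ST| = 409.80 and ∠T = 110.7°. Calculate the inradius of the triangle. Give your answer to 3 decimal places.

r ≈ 44.124

By the law of cosines, |RS|² = |ST|² + |TR|² − 2·|ST|·|TR|·cos T = 2.1366e+05, so |RS| ≈ 462.24.
Area = ½·|ST|·|TR|·sin T ≈ 21741.
Semiperimeter s = (113.43+462.24+409.8)/2 = 492.73.
Inradius = area/s = 21741/492.73 ≈ 44.124.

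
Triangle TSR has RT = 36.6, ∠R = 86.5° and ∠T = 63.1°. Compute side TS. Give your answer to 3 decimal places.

72.192

The third angle is ∠S = 180° − ∠R − ∠T = 30.40°.
Law of sines: TS = RT·sin R/sin S ≈ 72.192.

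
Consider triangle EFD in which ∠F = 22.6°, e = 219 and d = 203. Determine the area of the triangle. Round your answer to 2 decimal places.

8542.31

Area = ½·d·e·sin F ≈ 8542.3.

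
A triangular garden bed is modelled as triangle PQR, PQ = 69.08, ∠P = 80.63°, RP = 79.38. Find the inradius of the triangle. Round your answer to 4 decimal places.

r ≈ 22.0984

By the law of cosines, QR² = RP² + PQ² − 2·RP·PQ·cos P = 9287.7, so QR ≈ 96.373.
Area = ½·RP·PQ·sin P ≈ 2705.2.
Semiperimeter s = (96.373+79.38+69.08)/2 = 122.42.
Inradius = area/s = 2705.2/122.42 ≈ 22.098.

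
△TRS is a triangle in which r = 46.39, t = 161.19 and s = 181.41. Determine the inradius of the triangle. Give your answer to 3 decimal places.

Semiperimeter p = (161.19 + 46.39 + 181.41)/2 = 194.5.
Heron's formula: area = √(194.5·33.305·148.11·13.085) ≈ 3543.1.
Inradius = area/p = 3543.1/194.5 ≈ 18.217.

18.217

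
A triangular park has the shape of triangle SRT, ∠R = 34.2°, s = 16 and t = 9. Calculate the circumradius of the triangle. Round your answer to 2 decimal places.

By the law of cosines, r² = t² + s² − 2·t·s·cos R = 98.801, so r ≈ 9.9399.
Area = ½·t·s·sin R ≈ 40.47.
Circumradius = r/(2 sin R) ≈ 8.842.

8.84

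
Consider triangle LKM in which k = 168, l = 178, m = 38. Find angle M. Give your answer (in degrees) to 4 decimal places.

∠M ≈ 12.1695°

By the law of cosines, cos M = (l² + k² − m²) / (2·l·k) ≈ 0.97753, so ∠M ≈ 12.17°.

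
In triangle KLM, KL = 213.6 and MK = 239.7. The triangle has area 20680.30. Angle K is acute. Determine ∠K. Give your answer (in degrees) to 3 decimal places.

From area = ½·MK·KL·sin K, we get sin K = 2·area/(MK·KL) ≈ 0.80783.
Taking the acute solution, ∠K ≈ 53.88°.

53.884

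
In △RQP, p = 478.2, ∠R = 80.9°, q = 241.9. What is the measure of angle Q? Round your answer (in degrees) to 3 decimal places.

By the law of cosines, r² = q² + p² − 2·q·p·cos R = 2.506e+05, so r ≈ 500.6.
Law of cosines again: cos Q = (p² + r² − q²)/(2·p·r) ≈ 0.87883, so ∠Q ≈ 28.50°.

∠Q ≈ 28.499°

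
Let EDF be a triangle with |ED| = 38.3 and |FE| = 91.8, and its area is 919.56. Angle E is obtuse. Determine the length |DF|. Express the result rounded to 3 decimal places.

126.045

From area = ½·|FE|·|ED|·sin E, we get sin E = 2·area/(|FE|·|ED|) ≈ 0.52308.
Taking the obtuse solution, ∠E ≈ 148.46°.
Law of cosines then gives |DF| ≈ 126.04.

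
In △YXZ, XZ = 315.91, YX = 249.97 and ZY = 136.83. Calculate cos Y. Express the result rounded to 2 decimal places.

cos Y ≈ -0.27

By the law of cosines, cos Y = (ZY² + YX² − XZ²) / (2·ZY·YX) ≈ -0.27178, so ∠Y ≈ 105.77°.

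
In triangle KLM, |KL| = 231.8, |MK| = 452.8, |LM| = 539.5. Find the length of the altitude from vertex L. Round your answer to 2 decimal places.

h_L ≈ 229.04

Semiperimeter s = (539.5 + 452.8 + 231.8)/2 = 612.05.
Heron's formula: area = √(612.05·72.55·159.25·380.25) ≈ 51855.
The altitude from L has length 2·area/|MK| ≈ 229.04.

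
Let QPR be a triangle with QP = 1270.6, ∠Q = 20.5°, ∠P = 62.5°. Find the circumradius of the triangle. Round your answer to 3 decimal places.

640.071

The third angle is ∠R = 180° − ∠Q − ∠P = 97.00°.
Law of sines: PR = QP·sin Q/sin R ≈ 448.32.
Law of sines: RQ = QP·sin P/sin R ≈ 1135.5.
Circumradius = QP/(2 sin R) ≈ 640.07.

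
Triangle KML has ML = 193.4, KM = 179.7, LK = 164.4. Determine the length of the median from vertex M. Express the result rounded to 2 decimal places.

Median from M: ½√(2·KM² + 2·ML² − LK²) ≈ 167.6.

167.60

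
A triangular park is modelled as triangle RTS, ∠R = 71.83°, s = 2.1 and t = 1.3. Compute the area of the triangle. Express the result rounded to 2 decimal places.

1.30

Area = ½·t·s·sin R ≈ 1.2969.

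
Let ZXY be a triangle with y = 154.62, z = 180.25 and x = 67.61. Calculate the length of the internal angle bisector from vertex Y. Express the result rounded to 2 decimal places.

t_Y ≈ 86.28

By the law of cosines, cos Y = (z² + x² − y²) / (2·z·x) ≈ 0.53968, so ∠Y ≈ 57.34°.
The bisector from Y has length 2·z·x·cos(∠Y/2)/(z+x) ≈ 86.28.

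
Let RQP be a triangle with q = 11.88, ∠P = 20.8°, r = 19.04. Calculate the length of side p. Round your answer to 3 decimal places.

By the law of cosines, p² = r² + q² − 2·r·q·cos P = 80.75, so p ≈ 8.9861.

8.986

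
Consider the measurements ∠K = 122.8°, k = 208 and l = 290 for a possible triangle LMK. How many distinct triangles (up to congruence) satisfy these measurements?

l·sin K = 290·sin(122.8°) ≈ 243.8.
Since ∠K is not acute, a triangle exists only if k > l; here k ≤ l, so there is no triangle.

0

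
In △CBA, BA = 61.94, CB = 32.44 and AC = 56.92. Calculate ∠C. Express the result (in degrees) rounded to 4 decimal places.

82.9122

By the law of cosines, cos C = (AC² + CB² − BA²) / (2·AC·CB) ≈ 0.12339, so ∠C ≈ 82.91°.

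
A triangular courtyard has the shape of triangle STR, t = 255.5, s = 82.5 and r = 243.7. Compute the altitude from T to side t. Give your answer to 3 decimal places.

78.669

Semiperimeter p = (82.5 + 255.5 + 243.7)/2 = 290.85.
Heron's formula: area = √(290.85·208.35·35.35·47.15) ≈ 10050.
The altitude from T has length 2·area/t ≈ 78.669.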